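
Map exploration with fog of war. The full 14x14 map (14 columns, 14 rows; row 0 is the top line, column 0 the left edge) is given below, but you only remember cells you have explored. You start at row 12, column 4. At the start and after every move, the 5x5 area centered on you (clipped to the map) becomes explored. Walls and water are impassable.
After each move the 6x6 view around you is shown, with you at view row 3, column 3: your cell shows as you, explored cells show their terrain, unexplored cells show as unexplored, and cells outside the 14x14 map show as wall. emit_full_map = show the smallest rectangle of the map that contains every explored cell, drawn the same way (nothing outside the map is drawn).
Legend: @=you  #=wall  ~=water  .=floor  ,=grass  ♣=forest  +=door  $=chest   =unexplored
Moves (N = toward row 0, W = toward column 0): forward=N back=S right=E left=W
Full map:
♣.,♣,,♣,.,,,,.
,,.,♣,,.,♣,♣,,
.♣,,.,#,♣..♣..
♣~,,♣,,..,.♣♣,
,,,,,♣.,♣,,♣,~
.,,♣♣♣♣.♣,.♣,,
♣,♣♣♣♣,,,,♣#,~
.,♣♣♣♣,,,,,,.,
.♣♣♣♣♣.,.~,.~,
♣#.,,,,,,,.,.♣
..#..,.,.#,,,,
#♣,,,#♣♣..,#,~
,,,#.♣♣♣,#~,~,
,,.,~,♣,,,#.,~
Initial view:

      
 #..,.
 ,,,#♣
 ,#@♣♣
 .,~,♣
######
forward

      
 .,,,,
 #..,.
 ,,@#♣
 ,#.♣♣
 .,~,♣

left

      
 #.,,,
 .#..,
 ♣,@,#
 ,,#.♣
 ,.,~,

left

#     
#♣#.,,
#..#..
##♣@,,
#,,,#.
#,,.,~

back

#♣#.,,
#..#..
##♣,,,
#,,@#.
#,,.,~
######

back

#..#..
##♣,,,
#,,,#.
#,,@,~
######
######

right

..#..,
#♣,,,#
,,,#.♣
,,.@~,
######
######

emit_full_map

♣#.,,,,
..#..,.
#♣,,,#♣
,,,#.♣♣
,,.@~,♣

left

#..#..
##♣,,,
#,,,#.
#,,@,~
######
######

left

##..#.
###♣,,
##,,,#
##,@.,
######
######

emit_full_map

♣#.,,,,
..#..,.
#♣,,,#♣
,,,#.♣♣
,@.,~,♣


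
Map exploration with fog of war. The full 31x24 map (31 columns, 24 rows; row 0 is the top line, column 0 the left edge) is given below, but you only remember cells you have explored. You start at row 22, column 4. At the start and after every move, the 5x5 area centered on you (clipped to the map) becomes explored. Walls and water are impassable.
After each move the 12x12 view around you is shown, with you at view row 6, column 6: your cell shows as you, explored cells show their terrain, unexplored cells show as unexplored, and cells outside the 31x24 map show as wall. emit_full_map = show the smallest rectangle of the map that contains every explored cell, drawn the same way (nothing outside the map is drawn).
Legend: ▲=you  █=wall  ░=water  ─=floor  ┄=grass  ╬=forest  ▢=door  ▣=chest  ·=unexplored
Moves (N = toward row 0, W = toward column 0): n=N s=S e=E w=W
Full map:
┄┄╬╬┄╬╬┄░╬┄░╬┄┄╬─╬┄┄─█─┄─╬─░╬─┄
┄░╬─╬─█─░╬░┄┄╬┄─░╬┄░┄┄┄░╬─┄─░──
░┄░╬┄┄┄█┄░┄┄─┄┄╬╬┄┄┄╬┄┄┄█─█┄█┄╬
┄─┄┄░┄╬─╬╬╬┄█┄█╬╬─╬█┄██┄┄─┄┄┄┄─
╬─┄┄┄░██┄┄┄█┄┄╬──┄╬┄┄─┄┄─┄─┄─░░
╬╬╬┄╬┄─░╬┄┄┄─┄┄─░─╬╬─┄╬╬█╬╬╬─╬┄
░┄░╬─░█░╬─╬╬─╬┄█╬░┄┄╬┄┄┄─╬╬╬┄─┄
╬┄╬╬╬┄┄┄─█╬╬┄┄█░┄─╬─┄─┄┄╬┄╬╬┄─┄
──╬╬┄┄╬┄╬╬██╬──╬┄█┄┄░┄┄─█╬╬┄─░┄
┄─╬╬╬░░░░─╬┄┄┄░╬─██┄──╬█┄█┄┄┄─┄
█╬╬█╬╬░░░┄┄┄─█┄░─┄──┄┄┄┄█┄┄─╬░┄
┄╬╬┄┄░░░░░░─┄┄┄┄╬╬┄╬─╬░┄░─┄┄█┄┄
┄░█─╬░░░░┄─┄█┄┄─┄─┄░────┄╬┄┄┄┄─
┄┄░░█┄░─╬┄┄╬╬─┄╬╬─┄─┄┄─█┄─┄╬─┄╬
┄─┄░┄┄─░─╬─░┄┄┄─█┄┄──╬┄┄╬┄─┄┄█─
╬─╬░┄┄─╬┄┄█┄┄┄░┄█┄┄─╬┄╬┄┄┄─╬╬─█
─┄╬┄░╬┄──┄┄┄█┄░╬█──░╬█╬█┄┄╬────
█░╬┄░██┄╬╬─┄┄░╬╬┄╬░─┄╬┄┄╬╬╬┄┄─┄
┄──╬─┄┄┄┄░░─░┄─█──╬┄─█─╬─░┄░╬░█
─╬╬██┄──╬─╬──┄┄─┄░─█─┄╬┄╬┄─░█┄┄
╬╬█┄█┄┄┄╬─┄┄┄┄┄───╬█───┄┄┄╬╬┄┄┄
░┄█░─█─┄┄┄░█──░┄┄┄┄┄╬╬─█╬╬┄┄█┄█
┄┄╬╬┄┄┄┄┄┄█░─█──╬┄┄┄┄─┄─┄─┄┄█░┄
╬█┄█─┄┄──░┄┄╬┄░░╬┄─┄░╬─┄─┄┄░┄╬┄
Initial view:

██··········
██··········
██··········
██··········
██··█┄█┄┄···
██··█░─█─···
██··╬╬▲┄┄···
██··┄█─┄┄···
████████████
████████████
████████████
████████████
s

██··········
██··········
██··········
██··█┄█┄┄···
██··█░─█─···
██··╬╬┄┄┄···
██··┄█▲┄┄···
████████████
████████████
████████████
████████████
████████████

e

█···········
█···········
█···········
█··█┄█┄┄····
█··█░─█─┄···
█··╬╬┄┄┄┄···
█··┄█─▲┄─···
████████████
████████████
████████████
████████████
████████████

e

············
············
············
··█┄█┄┄·····
··█░─█─┄┄···
··╬╬┄┄┄┄┄···
··┄█─┄▲──···
████████████
████████████
████████████
████████████
████████████

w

█···········
█···········
█···········
█··█┄█┄┄····
█··█░─█─┄┄··
█··╬╬┄┄┄┄┄··
█··┄█─▲┄──··
████████████
████████████
████████████
████████████
████████████

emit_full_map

█┄█┄┄··
█░─█─┄┄
╬╬┄┄┄┄┄
┄█─▲┄──

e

············
············
············
··█┄█┄┄·····
··█░─█─┄┄···
··╬╬┄┄┄┄┄···
··┄█─┄▲──···
████████████
████████████
████████████
████████████
████████████

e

············
············
············
·█┄█┄┄······
·█░─█─┄┄┄···
·╬╬┄┄┄┄┄┄···
·┄█─┄┄▲─░···
████████████
████████████
████████████
████████████
████████████

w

············
············
············
··█┄█┄┄·····
··█░─█─┄┄┄··
··╬╬┄┄┄┄┄┄··
··┄█─┄▲──░··
████████████
████████████
████████████
████████████
████████████

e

············
············
············
·█┄█┄┄······
·█░─█─┄┄┄···
·╬╬┄┄┄┄┄┄···
·┄█─┄┄▲─░···
████████████
████████████
████████████
████████████
████████████

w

············
············
············
··█┄█┄┄·····
··█░─█─┄┄┄··
··╬╬┄┄┄┄┄┄··
··┄█─┄▲──░··
████████████
████████████
████████████
████████████
████████████


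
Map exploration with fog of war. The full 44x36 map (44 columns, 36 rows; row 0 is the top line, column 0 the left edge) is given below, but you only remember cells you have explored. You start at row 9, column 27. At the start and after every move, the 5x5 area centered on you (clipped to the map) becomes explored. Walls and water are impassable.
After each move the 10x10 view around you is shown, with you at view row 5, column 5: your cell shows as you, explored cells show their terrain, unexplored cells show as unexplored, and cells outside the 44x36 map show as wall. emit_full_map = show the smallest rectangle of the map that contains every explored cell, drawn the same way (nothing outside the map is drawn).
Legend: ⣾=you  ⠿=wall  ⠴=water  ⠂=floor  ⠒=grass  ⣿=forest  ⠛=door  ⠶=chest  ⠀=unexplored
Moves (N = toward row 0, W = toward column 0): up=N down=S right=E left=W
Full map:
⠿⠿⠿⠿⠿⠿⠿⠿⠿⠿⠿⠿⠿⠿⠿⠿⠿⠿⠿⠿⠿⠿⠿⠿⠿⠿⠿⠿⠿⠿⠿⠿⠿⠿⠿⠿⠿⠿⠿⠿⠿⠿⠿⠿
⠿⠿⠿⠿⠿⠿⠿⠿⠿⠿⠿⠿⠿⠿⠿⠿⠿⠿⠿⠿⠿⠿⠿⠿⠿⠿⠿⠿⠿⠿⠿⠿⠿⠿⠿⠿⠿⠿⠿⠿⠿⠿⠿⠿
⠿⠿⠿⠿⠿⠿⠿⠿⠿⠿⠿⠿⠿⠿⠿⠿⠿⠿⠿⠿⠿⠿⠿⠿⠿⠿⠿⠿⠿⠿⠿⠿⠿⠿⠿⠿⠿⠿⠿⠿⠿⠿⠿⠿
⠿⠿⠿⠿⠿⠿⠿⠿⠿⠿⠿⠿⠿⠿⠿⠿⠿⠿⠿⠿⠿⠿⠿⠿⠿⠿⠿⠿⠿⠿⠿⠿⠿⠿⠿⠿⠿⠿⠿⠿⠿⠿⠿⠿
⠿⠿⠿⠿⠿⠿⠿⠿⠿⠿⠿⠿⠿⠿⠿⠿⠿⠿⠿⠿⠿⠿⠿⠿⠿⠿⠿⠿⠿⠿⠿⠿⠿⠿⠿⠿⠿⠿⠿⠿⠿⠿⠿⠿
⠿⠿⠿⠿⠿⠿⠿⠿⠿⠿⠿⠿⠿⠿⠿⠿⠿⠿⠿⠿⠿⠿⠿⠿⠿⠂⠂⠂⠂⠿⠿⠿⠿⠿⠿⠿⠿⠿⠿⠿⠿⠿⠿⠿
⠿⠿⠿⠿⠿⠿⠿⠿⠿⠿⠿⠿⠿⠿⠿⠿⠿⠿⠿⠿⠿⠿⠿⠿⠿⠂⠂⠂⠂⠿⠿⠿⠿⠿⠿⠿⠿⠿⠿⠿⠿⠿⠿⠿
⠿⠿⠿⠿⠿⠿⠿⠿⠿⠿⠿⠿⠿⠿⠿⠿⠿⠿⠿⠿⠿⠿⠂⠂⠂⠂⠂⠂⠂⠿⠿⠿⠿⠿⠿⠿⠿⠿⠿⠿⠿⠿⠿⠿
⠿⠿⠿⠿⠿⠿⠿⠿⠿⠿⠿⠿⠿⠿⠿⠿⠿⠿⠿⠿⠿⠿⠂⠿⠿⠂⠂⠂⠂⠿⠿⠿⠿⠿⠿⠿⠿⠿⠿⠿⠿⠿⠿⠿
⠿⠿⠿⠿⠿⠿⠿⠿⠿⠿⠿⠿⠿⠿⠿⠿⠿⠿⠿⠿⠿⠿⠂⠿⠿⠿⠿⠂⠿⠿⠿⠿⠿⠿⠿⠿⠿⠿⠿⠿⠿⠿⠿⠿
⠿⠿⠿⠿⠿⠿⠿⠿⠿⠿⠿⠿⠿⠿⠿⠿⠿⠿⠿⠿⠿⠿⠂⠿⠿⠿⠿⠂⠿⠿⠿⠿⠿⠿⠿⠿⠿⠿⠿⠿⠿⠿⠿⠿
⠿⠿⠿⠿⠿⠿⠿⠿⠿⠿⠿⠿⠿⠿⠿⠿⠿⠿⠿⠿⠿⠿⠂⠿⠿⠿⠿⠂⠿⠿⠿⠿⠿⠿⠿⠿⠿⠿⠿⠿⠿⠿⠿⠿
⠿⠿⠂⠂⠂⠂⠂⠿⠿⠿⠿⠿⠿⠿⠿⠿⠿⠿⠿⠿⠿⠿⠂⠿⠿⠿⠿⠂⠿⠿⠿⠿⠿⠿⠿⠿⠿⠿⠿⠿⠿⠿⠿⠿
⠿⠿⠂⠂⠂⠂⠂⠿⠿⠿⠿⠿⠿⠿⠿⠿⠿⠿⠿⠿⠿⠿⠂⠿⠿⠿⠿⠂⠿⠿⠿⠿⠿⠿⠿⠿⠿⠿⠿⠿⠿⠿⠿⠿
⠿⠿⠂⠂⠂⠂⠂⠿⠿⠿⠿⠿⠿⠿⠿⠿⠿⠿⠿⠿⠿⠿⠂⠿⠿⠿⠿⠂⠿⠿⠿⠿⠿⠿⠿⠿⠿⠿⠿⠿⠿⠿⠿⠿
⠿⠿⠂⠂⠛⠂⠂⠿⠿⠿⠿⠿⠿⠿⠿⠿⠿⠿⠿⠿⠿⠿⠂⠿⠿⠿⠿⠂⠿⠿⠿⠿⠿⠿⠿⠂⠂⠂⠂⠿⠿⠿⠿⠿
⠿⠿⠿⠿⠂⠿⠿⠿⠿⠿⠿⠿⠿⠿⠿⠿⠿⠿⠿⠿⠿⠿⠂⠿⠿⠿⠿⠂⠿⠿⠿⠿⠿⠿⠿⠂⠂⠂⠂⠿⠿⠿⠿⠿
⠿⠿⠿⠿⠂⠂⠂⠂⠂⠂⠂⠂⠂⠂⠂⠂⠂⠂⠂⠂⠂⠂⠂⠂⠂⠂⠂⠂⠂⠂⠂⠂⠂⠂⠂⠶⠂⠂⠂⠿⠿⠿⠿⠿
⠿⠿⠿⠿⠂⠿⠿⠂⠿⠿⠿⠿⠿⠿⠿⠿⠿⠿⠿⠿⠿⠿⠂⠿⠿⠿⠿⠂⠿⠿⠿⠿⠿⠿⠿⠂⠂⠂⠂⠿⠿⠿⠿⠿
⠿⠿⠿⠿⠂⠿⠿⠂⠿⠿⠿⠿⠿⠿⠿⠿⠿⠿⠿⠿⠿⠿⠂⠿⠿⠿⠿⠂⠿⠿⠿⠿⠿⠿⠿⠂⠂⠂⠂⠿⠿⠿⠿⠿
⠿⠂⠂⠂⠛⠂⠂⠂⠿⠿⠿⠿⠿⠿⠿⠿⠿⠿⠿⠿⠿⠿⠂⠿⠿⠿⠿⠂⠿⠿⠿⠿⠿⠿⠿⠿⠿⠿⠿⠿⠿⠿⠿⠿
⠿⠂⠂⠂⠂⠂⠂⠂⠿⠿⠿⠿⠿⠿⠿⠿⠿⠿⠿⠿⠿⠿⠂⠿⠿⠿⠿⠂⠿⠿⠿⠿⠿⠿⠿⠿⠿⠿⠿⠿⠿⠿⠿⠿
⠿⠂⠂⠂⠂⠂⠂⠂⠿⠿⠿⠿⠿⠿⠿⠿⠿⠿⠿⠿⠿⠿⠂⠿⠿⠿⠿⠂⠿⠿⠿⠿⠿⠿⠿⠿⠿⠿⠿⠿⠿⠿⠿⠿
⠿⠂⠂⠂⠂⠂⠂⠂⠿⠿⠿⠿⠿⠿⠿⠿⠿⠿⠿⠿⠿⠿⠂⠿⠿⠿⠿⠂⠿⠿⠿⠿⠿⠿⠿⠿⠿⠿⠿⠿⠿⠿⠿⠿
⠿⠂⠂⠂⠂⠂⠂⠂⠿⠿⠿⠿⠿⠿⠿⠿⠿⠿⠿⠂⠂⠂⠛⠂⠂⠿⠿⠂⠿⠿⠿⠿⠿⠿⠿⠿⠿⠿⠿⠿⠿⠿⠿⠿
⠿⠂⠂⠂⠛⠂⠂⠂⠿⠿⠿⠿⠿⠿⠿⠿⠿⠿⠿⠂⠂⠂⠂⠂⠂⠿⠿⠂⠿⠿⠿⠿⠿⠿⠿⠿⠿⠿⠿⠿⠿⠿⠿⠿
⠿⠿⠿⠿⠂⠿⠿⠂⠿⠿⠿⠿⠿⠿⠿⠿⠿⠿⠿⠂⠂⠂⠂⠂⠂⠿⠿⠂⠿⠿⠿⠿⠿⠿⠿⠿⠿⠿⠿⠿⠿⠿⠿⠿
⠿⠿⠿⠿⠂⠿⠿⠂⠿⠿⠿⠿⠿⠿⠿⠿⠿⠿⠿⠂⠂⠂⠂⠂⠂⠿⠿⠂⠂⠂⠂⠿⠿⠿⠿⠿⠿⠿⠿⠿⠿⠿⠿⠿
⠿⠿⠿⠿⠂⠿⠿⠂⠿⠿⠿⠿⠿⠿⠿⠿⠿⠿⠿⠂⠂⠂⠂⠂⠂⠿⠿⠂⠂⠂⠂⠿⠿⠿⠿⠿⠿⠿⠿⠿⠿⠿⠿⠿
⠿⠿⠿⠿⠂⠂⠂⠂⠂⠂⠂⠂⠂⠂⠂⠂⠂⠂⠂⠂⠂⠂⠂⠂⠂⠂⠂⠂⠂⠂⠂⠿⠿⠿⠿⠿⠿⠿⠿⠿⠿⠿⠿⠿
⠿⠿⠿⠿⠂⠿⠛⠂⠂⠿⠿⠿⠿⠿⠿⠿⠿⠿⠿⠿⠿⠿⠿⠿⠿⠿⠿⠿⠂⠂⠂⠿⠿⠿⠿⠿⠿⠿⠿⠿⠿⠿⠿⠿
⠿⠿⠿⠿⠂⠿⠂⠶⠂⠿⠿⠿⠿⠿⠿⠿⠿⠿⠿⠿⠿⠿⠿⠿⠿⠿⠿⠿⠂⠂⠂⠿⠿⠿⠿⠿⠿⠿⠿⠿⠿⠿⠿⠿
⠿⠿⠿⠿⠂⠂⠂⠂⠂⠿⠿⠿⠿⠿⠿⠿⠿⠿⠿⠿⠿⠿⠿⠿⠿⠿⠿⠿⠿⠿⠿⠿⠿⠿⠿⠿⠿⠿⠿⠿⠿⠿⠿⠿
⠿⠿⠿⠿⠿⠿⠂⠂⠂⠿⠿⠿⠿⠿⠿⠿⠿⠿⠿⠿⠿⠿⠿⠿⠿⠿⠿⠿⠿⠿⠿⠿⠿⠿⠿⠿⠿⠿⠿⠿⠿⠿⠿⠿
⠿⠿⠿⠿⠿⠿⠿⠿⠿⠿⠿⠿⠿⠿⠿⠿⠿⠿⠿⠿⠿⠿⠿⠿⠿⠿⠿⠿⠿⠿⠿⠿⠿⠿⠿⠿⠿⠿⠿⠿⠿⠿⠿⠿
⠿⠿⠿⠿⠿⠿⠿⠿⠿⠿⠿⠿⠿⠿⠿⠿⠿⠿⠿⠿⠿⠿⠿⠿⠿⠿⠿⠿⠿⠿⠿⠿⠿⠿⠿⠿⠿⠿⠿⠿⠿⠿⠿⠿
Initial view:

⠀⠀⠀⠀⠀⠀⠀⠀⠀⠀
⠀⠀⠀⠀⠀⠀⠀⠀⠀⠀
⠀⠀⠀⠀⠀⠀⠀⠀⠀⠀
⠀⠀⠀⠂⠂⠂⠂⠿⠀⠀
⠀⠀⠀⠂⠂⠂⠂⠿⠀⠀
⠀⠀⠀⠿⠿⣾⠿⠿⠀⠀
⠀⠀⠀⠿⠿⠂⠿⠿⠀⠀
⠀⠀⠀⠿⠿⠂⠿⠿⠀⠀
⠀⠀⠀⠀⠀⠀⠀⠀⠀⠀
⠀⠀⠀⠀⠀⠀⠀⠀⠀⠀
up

⠀⠀⠀⠀⠀⠀⠀⠀⠀⠀
⠀⠀⠀⠀⠀⠀⠀⠀⠀⠀
⠀⠀⠀⠀⠀⠀⠀⠀⠀⠀
⠀⠀⠀⠂⠂⠂⠂⠿⠀⠀
⠀⠀⠀⠂⠂⠂⠂⠿⠀⠀
⠀⠀⠀⠂⠂⣾⠂⠿⠀⠀
⠀⠀⠀⠿⠿⠂⠿⠿⠀⠀
⠀⠀⠀⠿⠿⠂⠿⠿⠀⠀
⠀⠀⠀⠿⠿⠂⠿⠿⠀⠀
⠀⠀⠀⠀⠀⠀⠀⠀⠀⠀

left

⠀⠀⠀⠀⠀⠀⠀⠀⠀⠀
⠀⠀⠀⠀⠀⠀⠀⠀⠀⠀
⠀⠀⠀⠀⠀⠀⠀⠀⠀⠀
⠀⠀⠀⠿⠂⠂⠂⠂⠿⠀
⠀⠀⠀⠂⠂⠂⠂⠂⠿⠀
⠀⠀⠀⠿⠂⣾⠂⠂⠿⠀
⠀⠀⠀⠿⠿⠿⠂⠿⠿⠀
⠀⠀⠀⠿⠿⠿⠂⠿⠿⠀
⠀⠀⠀⠀⠿⠿⠂⠿⠿⠀
⠀⠀⠀⠀⠀⠀⠀⠀⠀⠀

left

⠀⠀⠀⠀⠀⠀⠀⠀⠀⠀
⠀⠀⠀⠀⠀⠀⠀⠀⠀⠀
⠀⠀⠀⠀⠀⠀⠀⠀⠀⠀
⠀⠀⠀⠿⠿⠂⠂⠂⠂⠿
⠀⠀⠀⠂⠂⠂⠂⠂⠂⠿
⠀⠀⠀⠿⠿⣾⠂⠂⠂⠿
⠀⠀⠀⠿⠿⠿⠿⠂⠿⠿
⠀⠀⠀⠿⠿⠿⠿⠂⠿⠿
⠀⠀⠀⠀⠀⠿⠿⠂⠿⠿
⠀⠀⠀⠀⠀⠀⠀⠀⠀⠀

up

⠀⠀⠀⠀⠀⠀⠀⠀⠀⠀
⠀⠀⠀⠀⠀⠀⠀⠀⠀⠀
⠀⠀⠀⠀⠀⠀⠀⠀⠀⠀
⠀⠀⠀⠿⠿⠂⠂⠂⠀⠀
⠀⠀⠀⠿⠿⠂⠂⠂⠂⠿
⠀⠀⠀⠂⠂⣾⠂⠂⠂⠿
⠀⠀⠀⠿⠿⠂⠂⠂⠂⠿
⠀⠀⠀⠿⠿⠿⠿⠂⠿⠿
⠀⠀⠀⠿⠿⠿⠿⠂⠿⠿
⠀⠀⠀⠀⠀⠿⠿⠂⠿⠿

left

⠀⠀⠀⠀⠀⠀⠀⠀⠀⠀
⠀⠀⠀⠀⠀⠀⠀⠀⠀⠀
⠀⠀⠀⠀⠀⠀⠀⠀⠀⠀
⠀⠀⠀⠿⠿⠿⠂⠂⠂⠀
⠀⠀⠀⠿⠿⠿⠂⠂⠂⠂
⠀⠀⠀⠂⠂⣾⠂⠂⠂⠂
⠀⠀⠀⠂⠿⠿⠂⠂⠂⠂
⠀⠀⠀⠂⠿⠿⠿⠿⠂⠿
⠀⠀⠀⠀⠿⠿⠿⠿⠂⠿
⠀⠀⠀⠀⠀⠀⠿⠿⠂⠿

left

⠀⠀⠀⠀⠀⠀⠀⠀⠀⠀
⠀⠀⠀⠀⠀⠀⠀⠀⠀⠀
⠀⠀⠀⠀⠀⠀⠀⠀⠀⠀
⠀⠀⠀⠿⠿⠿⠿⠂⠂⠂
⠀⠀⠀⠿⠿⠿⠿⠂⠂⠂
⠀⠀⠀⠿⠂⣾⠂⠂⠂⠂
⠀⠀⠀⠿⠂⠿⠿⠂⠂⠂
⠀⠀⠀⠿⠂⠿⠿⠿⠿⠂
⠀⠀⠀⠀⠀⠿⠿⠿⠿⠂
⠀⠀⠀⠀⠀⠀⠀⠿⠿⠂

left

⠀⠀⠀⠀⠀⠀⠀⠀⠀⠀
⠀⠀⠀⠀⠀⠀⠀⠀⠀⠀
⠀⠀⠀⠀⠀⠀⠀⠀⠀⠀
⠀⠀⠀⠿⠿⠿⠿⠿⠂⠂
⠀⠀⠀⠿⠿⠿⠿⠿⠂⠂
⠀⠀⠀⠿⠿⣾⠂⠂⠂⠂
⠀⠀⠀⠿⠿⠂⠿⠿⠂⠂
⠀⠀⠀⠿⠿⠂⠿⠿⠿⠿
⠀⠀⠀⠀⠀⠀⠿⠿⠿⠿
⠀⠀⠀⠀⠀⠀⠀⠀⠿⠿

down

⠀⠀⠀⠀⠀⠀⠀⠀⠀⠀
⠀⠀⠀⠀⠀⠀⠀⠀⠀⠀
⠀⠀⠀⠿⠿⠿⠿⠿⠂⠂
⠀⠀⠀⠿⠿⠿⠿⠿⠂⠂
⠀⠀⠀⠿⠿⠂⠂⠂⠂⠂
⠀⠀⠀⠿⠿⣾⠿⠿⠂⠂
⠀⠀⠀⠿⠿⠂⠿⠿⠿⠿
⠀⠀⠀⠿⠿⠂⠿⠿⠿⠿
⠀⠀⠀⠀⠀⠀⠀⠀⠿⠿
⠀⠀⠀⠀⠀⠀⠀⠀⠀⠀

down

⠀⠀⠀⠀⠀⠀⠀⠀⠀⠀
⠀⠀⠀⠿⠿⠿⠿⠿⠂⠂
⠀⠀⠀⠿⠿⠿⠿⠿⠂⠂
⠀⠀⠀⠿⠿⠂⠂⠂⠂⠂
⠀⠀⠀⠿⠿⠂⠿⠿⠂⠂
⠀⠀⠀⠿⠿⣾⠿⠿⠿⠿
⠀⠀⠀⠿⠿⠂⠿⠿⠿⠿
⠀⠀⠀⠿⠿⠂⠿⠿⠿⠿
⠀⠀⠀⠀⠀⠀⠀⠀⠀⠀
⠀⠀⠀⠀⠀⠀⠀⠀⠀⠀

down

⠀⠀⠀⠿⠿⠿⠿⠿⠂⠂
⠀⠀⠀⠿⠿⠿⠿⠿⠂⠂
⠀⠀⠀⠿⠿⠂⠂⠂⠂⠂
⠀⠀⠀⠿⠿⠂⠿⠿⠂⠂
⠀⠀⠀⠿⠿⠂⠿⠿⠿⠿
⠀⠀⠀⠿⠿⣾⠿⠿⠿⠿
⠀⠀⠀⠿⠿⠂⠿⠿⠿⠿
⠀⠀⠀⠿⠿⠂⠿⠿⠀⠀
⠀⠀⠀⠀⠀⠀⠀⠀⠀⠀
⠀⠀⠀⠀⠀⠀⠀⠀⠀⠀

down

⠀⠀⠀⠿⠿⠿⠿⠿⠂⠂
⠀⠀⠀⠿⠿⠂⠂⠂⠂⠂
⠀⠀⠀⠿⠿⠂⠿⠿⠂⠂
⠀⠀⠀⠿⠿⠂⠿⠿⠿⠿
⠀⠀⠀⠿⠿⠂⠿⠿⠿⠿
⠀⠀⠀⠿⠿⣾⠿⠿⠿⠿
⠀⠀⠀⠿⠿⠂⠿⠿⠀⠀
⠀⠀⠀⠿⠿⠂⠿⠿⠀⠀
⠀⠀⠀⠀⠀⠀⠀⠀⠀⠀
⠀⠀⠀⠀⠀⠀⠀⠀⠀⠀

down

⠀⠀⠀⠿⠿⠂⠂⠂⠂⠂
⠀⠀⠀⠿⠿⠂⠿⠿⠂⠂
⠀⠀⠀⠿⠿⠂⠿⠿⠿⠿
⠀⠀⠀⠿⠿⠂⠿⠿⠿⠿
⠀⠀⠀⠿⠿⠂⠿⠿⠿⠿
⠀⠀⠀⠿⠿⣾⠿⠿⠀⠀
⠀⠀⠀⠿⠿⠂⠿⠿⠀⠀
⠀⠀⠀⠿⠿⠂⠿⠿⠀⠀
⠀⠀⠀⠀⠀⠀⠀⠀⠀⠀
⠀⠀⠀⠀⠀⠀⠀⠀⠀⠀

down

⠀⠀⠀⠿⠿⠂⠿⠿⠂⠂
⠀⠀⠀⠿⠿⠂⠿⠿⠿⠿
⠀⠀⠀⠿⠿⠂⠿⠿⠿⠿
⠀⠀⠀⠿⠿⠂⠿⠿⠿⠿
⠀⠀⠀⠿⠿⠂⠿⠿⠀⠀
⠀⠀⠀⠿⠿⣾⠿⠿⠀⠀
⠀⠀⠀⠿⠿⠂⠿⠿⠀⠀
⠀⠀⠀⠿⠿⠂⠿⠿⠀⠀
⠀⠀⠀⠀⠀⠀⠀⠀⠀⠀
⠀⠀⠀⠀⠀⠀⠀⠀⠀⠀

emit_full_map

⠿⠿⠿⠿⠿⠂⠂⠂⠀⠀
⠿⠿⠿⠿⠿⠂⠂⠂⠂⠿
⠿⠿⠂⠂⠂⠂⠂⠂⠂⠿
⠿⠿⠂⠿⠿⠂⠂⠂⠂⠿
⠿⠿⠂⠿⠿⠿⠿⠂⠿⠿
⠿⠿⠂⠿⠿⠿⠿⠂⠿⠿
⠿⠿⠂⠿⠿⠿⠿⠂⠿⠿
⠿⠿⠂⠿⠿⠀⠀⠀⠀⠀
⠿⠿⣾⠿⠿⠀⠀⠀⠀⠀
⠿⠿⠂⠿⠿⠀⠀⠀⠀⠀
⠿⠿⠂⠿⠿⠀⠀⠀⠀⠀

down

⠀⠀⠀⠿⠿⠂⠿⠿⠿⠿
⠀⠀⠀⠿⠿⠂⠿⠿⠿⠿
⠀⠀⠀⠿⠿⠂⠿⠿⠿⠿
⠀⠀⠀⠿⠿⠂⠿⠿⠀⠀
⠀⠀⠀⠿⠿⠂⠿⠿⠀⠀
⠀⠀⠀⠿⠿⣾⠿⠿⠀⠀
⠀⠀⠀⠿⠿⠂⠿⠿⠀⠀
⠀⠀⠀⠿⠿⠂⠿⠿⠀⠀
⠀⠀⠀⠀⠀⠀⠀⠀⠀⠀
⠀⠀⠀⠀⠀⠀⠀⠀⠀⠀

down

⠀⠀⠀⠿⠿⠂⠿⠿⠿⠿
⠀⠀⠀⠿⠿⠂⠿⠿⠿⠿
⠀⠀⠀⠿⠿⠂⠿⠿⠀⠀
⠀⠀⠀⠿⠿⠂⠿⠿⠀⠀
⠀⠀⠀⠿⠿⠂⠿⠿⠀⠀
⠀⠀⠀⠿⠿⣾⠿⠿⠀⠀
⠀⠀⠀⠿⠿⠂⠿⠿⠀⠀
⠀⠀⠀⠂⠂⠂⠂⠂⠀⠀
⠀⠀⠀⠀⠀⠀⠀⠀⠀⠀
⠀⠀⠀⠀⠀⠀⠀⠀⠀⠀

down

⠀⠀⠀⠿⠿⠂⠿⠿⠿⠿
⠀⠀⠀⠿⠿⠂⠿⠿⠀⠀
⠀⠀⠀⠿⠿⠂⠿⠿⠀⠀
⠀⠀⠀⠿⠿⠂⠿⠿⠀⠀
⠀⠀⠀⠿⠿⠂⠿⠿⠀⠀
⠀⠀⠀⠿⠿⣾⠿⠿⠀⠀
⠀⠀⠀⠂⠂⠂⠂⠂⠀⠀
⠀⠀⠀⠿⠿⠂⠿⠿⠀⠀
⠀⠀⠀⠀⠀⠀⠀⠀⠀⠀
⠀⠀⠀⠀⠀⠀⠀⠀⠀⠀

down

⠀⠀⠀⠿⠿⠂⠿⠿⠀⠀
⠀⠀⠀⠿⠿⠂⠿⠿⠀⠀
⠀⠀⠀⠿⠿⠂⠿⠿⠀⠀
⠀⠀⠀⠿⠿⠂⠿⠿⠀⠀
⠀⠀⠀⠿⠿⠂⠿⠿⠀⠀
⠀⠀⠀⠂⠂⣾⠂⠂⠀⠀
⠀⠀⠀⠿⠿⠂⠿⠿⠀⠀
⠀⠀⠀⠿⠿⠂⠿⠿⠀⠀
⠀⠀⠀⠀⠀⠀⠀⠀⠀⠀
⠀⠀⠀⠀⠀⠀⠀⠀⠀⠀

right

⠀⠀⠿⠿⠂⠿⠿⠀⠀⠀
⠀⠀⠿⠿⠂⠿⠿⠀⠀⠀
⠀⠀⠿⠿⠂⠿⠿⠀⠀⠀
⠀⠀⠿⠿⠂⠿⠿⠿⠀⠀
⠀⠀⠿⠿⠂⠿⠿⠿⠀⠀
⠀⠀⠂⠂⠂⣾⠂⠂⠀⠀
⠀⠀⠿⠿⠂⠿⠿⠿⠀⠀
⠀⠀⠿⠿⠂⠿⠿⠿⠀⠀
⠀⠀⠀⠀⠀⠀⠀⠀⠀⠀
⠀⠀⠀⠀⠀⠀⠀⠀⠀⠀

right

⠀⠿⠿⠂⠿⠿⠀⠀⠀⠀
⠀⠿⠿⠂⠿⠿⠀⠀⠀⠀
⠀⠿⠿⠂⠿⠿⠀⠀⠀⠀
⠀⠿⠿⠂⠿⠿⠿⠿⠀⠀
⠀⠿⠿⠂⠿⠿⠿⠿⠀⠀
⠀⠂⠂⠂⠂⣾⠂⠂⠀⠀
⠀⠿⠿⠂⠿⠿⠿⠿⠀⠀
⠀⠿⠿⠂⠿⠿⠿⠿⠀⠀
⠀⠀⠀⠀⠀⠀⠀⠀⠀⠀
⠀⠀⠀⠀⠀⠀⠀⠀⠀⠀

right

⠿⠿⠂⠿⠿⠀⠀⠀⠀⠀
⠿⠿⠂⠿⠿⠀⠀⠀⠀⠀
⠿⠿⠂⠿⠿⠀⠀⠀⠀⠀
⠿⠿⠂⠿⠿⠿⠿⠂⠀⠀
⠿⠿⠂⠿⠿⠿⠿⠂⠀⠀
⠂⠂⠂⠂⠂⣾⠂⠂⠀⠀
⠿⠿⠂⠿⠿⠿⠿⠂⠀⠀
⠿⠿⠂⠿⠿⠿⠿⠂⠀⠀
⠀⠀⠀⠀⠀⠀⠀⠀⠀⠀
⠀⠀⠀⠀⠀⠀⠀⠀⠀⠀

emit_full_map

⠿⠿⠿⠿⠿⠂⠂⠂⠀⠀
⠿⠿⠿⠿⠿⠂⠂⠂⠂⠿
⠿⠿⠂⠂⠂⠂⠂⠂⠂⠿
⠿⠿⠂⠿⠿⠂⠂⠂⠂⠿
⠿⠿⠂⠿⠿⠿⠿⠂⠿⠿
⠿⠿⠂⠿⠿⠿⠿⠂⠿⠿
⠿⠿⠂⠿⠿⠿⠿⠂⠿⠿
⠿⠿⠂⠿⠿⠀⠀⠀⠀⠀
⠿⠿⠂⠿⠿⠀⠀⠀⠀⠀
⠿⠿⠂⠿⠿⠀⠀⠀⠀⠀
⠿⠿⠂⠿⠿⠿⠿⠂⠀⠀
⠿⠿⠂⠿⠿⠿⠿⠂⠀⠀
⠂⠂⠂⠂⠂⣾⠂⠂⠀⠀
⠿⠿⠂⠿⠿⠿⠿⠂⠀⠀
⠿⠿⠂⠿⠿⠿⠿⠂⠀⠀

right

⠿⠂⠿⠿⠀⠀⠀⠀⠀⠀
⠿⠂⠿⠿⠀⠀⠀⠀⠀⠀
⠿⠂⠿⠿⠀⠀⠀⠀⠀⠀
⠿⠂⠿⠿⠿⠿⠂⠿⠀⠀
⠿⠂⠿⠿⠿⠿⠂⠿⠀⠀
⠂⠂⠂⠂⠂⣾⠂⠂⠀⠀
⠿⠂⠿⠿⠿⠿⠂⠿⠀⠀
⠿⠂⠿⠿⠿⠿⠂⠿⠀⠀
⠀⠀⠀⠀⠀⠀⠀⠀⠀⠀
⠀⠀⠀⠀⠀⠀⠀⠀⠀⠀

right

⠂⠿⠿⠀⠀⠀⠀⠀⠀⠀
⠂⠿⠿⠀⠀⠀⠀⠀⠀⠀
⠂⠿⠿⠀⠀⠀⠀⠀⠀⠀
⠂⠿⠿⠿⠿⠂⠿⠿⠀⠀
⠂⠿⠿⠿⠿⠂⠿⠿⠀⠀
⠂⠂⠂⠂⠂⣾⠂⠂⠀⠀
⠂⠿⠿⠿⠿⠂⠿⠿⠀⠀
⠂⠿⠿⠿⠿⠂⠿⠿⠀⠀
⠀⠀⠀⠀⠀⠀⠀⠀⠀⠀
⠀⠀⠀⠀⠀⠀⠀⠀⠀⠀

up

⠂⠿⠿⠿⠿⠂⠿⠿⠀⠀
⠂⠿⠿⠀⠀⠀⠀⠀⠀⠀
⠂⠿⠿⠀⠀⠀⠀⠀⠀⠀
⠂⠿⠿⠿⠿⠂⠿⠿⠀⠀
⠂⠿⠿⠿⠿⠂⠿⠿⠀⠀
⠂⠿⠿⠿⠿⣾⠿⠿⠀⠀
⠂⠂⠂⠂⠂⠂⠂⠂⠀⠀
⠂⠿⠿⠿⠿⠂⠿⠿⠀⠀
⠂⠿⠿⠿⠿⠂⠿⠿⠀⠀
⠀⠀⠀⠀⠀⠀⠀⠀⠀⠀

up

⠂⠿⠿⠿⠿⠂⠿⠿⠀⠀
⠂⠿⠿⠿⠿⠂⠿⠿⠀⠀
⠂⠿⠿⠀⠀⠀⠀⠀⠀⠀
⠂⠿⠿⠿⠿⠂⠿⠿⠀⠀
⠂⠿⠿⠿⠿⠂⠿⠿⠀⠀
⠂⠿⠿⠿⠿⣾⠿⠿⠀⠀
⠂⠿⠿⠿⠿⠂⠿⠿⠀⠀
⠂⠂⠂⠂⠂⠂⠂⠂⠀⠀
⠂⠿⠿⠿⠿⠂⠿⠿⠀⠀
⠂⠿⠿⠿⠿⠂⠿⠿⠀⠀

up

⠂⠿⠿⠿⠿⠂⠿⠿⠀⠀
⠂⠿⠿⠿⠿⠂⠿⠿⠀⠀
⠂⠿⠿⠿⠿⠂⠿⠿⠀⠀
⠂⠿⠿⠿⠿⠂⠿⠿⠀⠀
⠂⠿⠿⠿⠿⠂⠿⠿⠀⠀
⠂⠿⠿⠿⠿⣾⠿⠿⠀⠀
⠂⠿⠿⠿⠿⠂⠿⠿⠀⠀
⠂⠿⠿⠿⠿⠂⠿⠿⠀⠀
⠂⠂⠂⠂⠂⠂⠂⠂⠀⠀
⠂⠿⠿⠿⠿⠂⠿⠿⠀⠀

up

⠂⠿⠿⠂⠂⠂⠂⠿⠀⠀
⠂⠿⠿⠿⠿⠂⠿⠿⠀⠀
⠂⠿⠿⠿⠿⠂⠿⠿⠀⠀
⠂⠿⠿⠿⠿⠂⠿⠿⠀⠀
⠂⠿⠿⠿⠿⠂⠿⠿⠀⠀
⠂⠿⠿⠿⠿⣾⠿⠿⠀⠀
⠂⠿⠿⠿⠿⠂⠿⠿⠀⠀
⠂⠿⠿⠿⠿⠂⠿⠿⠀⠀
⠂⠿⠿⠿⠿⠂⠿⠿⠀⠀
⠂⠂⠂⠂⠂⠂⠂⠂⠀⠀

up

⠂⠂⠂⠂⠂⠂⠂⠿⠀⠀
⠂⠿⠿⠂⠂⠂⠂⠿⠀⠀
⠂⠿⠿⠿⠿⠂⠿⠿⠀⠀
⠂⠿⠿⠿⠿⠂⠿⠿⠀⠀
⠂⠿⠿⠿⠿⠂⠿⠿⠀⠀
⠂⠿⠿⠿⠿⣾⠿⠿⠀⠀
⠂⠿⠿⠿⠿⠂⠿⠿⠀⠀
⠂⠿⠿⠿⠿⠂⠿⠿⠀⠀
⠂⠿⠿⠿⠿⠂⠿⠿⠀⠀
⠂⠿⠿⠿⠿⠂⠿⠿⠀⠀

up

⠿⠿⠿⠂⠂⠂⠂⠿⠀⠀
⠂⠂⠂⠂⠂⠂⠂⠿⠀⠀
⠂⠿⠿⠂⠂⠂⠂⠿⠀⠀
⠂⠿⠿⠿⠿⠂⠿⠿⠀⠀
⠂⠿⠿⠿⠿⠂⠿⠿⠀⠀
⠂⠿⠿⠿⠿⣾⠿⠿⠀⠀
⠂⠿⠿⠿⠿⠂⠿⠿⠀⠀
⠂⠿⠿⠿⠿⠂⠿⠿⠀⠀
⠂⠿⠿⠿⠿⠂⠿⠿⠀⠀
⠂⠿⠿⠿⠿⠂⠿⠿⠀⠀

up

⠿⠿⠿⠂⠂⠂⠀⠀⠀⠀
⠿⠿⠿⠂⠂⠂⠂⠿⠀⠀
⠂⠂⠂⠂⠂⠂⠂⠿⠀⠀
⠂⠿⠿⠂⠂⠂⠂⠿⠀⠀
⠂⠿⠿⠿⠿⠂⠿⠿⠀⠀
⠂⠿⠿⠿⠿⣾⠿⠿⠀⠀
⠂⠿⠿⠿⠿⠂⠿⠿⠀⠀
⠂⠿⠿⠿⠿⠂⠿⠿⠀⠀
⠂⠿⠿⠿⠿⠂⠿⠿⠀⠀
⠂⠿⠿⠿⠿⠂⠿⠿⠀⠀

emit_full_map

⠿⠿⠿⠿⠿⠂⠂⠂⠀⠀
⠿⠿⠿⠿⠿⠂⠂⠂⠂⠿
⠿⠿⠂⠂⠂⠂⠂⠂⠂⠿
⠿⠿⠂⠿⠿⠂⠂⠂⠂⠿
⠿⠿⠂⠿⠿⠿⠿⠂⠿⠿
⠿⠿⠂⠿⠿⠿⠿⣾⠿⠿
⠿⠿⠂⠿⠿⠿⠿⠂⠿⠿
⠿⠿⠂⠿⠿⠿⠿⠂⠿⠿
⠿⠿⠂⠿⠿⠿⠿⠂⠿⠿
⠿⠿⠂⠿⠿⠿⠿⠂⠿⠿
⠿⠿⠂⠿⠿⠿⠿⠂⠿⠿
⠿⠿⠂⠿⠿⠿⠿⠂⠿⠿
⠂⠂⠂⠂⠂⠂⠂⠂⠂⠂
⠿⠿⠂⠿⠿⠿⠿⠂⠿⠿
⠿⠿⠂⠿⠿⠿⠿⠂⠿⠿


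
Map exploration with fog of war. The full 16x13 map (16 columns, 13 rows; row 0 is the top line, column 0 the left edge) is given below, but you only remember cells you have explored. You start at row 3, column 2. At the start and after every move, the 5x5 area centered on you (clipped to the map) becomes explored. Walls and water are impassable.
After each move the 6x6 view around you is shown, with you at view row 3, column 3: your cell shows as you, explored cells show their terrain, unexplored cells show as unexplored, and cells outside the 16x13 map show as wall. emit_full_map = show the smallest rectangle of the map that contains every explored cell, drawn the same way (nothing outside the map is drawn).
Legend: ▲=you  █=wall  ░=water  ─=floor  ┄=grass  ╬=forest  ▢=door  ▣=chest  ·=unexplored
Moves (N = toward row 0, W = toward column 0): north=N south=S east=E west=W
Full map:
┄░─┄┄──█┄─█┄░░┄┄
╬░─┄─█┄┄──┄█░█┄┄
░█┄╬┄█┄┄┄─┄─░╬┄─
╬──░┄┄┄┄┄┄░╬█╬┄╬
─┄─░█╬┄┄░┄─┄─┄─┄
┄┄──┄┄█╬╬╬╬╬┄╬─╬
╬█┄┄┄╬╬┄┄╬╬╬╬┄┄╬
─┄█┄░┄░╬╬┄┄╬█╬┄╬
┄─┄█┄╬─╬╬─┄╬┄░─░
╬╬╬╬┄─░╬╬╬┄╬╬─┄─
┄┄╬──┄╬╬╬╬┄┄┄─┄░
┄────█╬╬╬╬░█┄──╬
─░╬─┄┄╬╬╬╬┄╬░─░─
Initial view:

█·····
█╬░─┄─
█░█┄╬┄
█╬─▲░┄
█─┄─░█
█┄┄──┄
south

█╬░─┄─
█░█┄╬┄
█╬──░┄
█─┄▲░█
█┄┄──┄
█╬█┄┄┄

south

█░█┄╬┄
█╬──░┄
█─┄─░█
█┄┄▲─┄
█╬█┄┄┄
█─┄█┄░

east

░█┄╬┄·
╬──░┄┄
─┄─░█╬
┄┄─▲┄┄
╬█┄┄┄╬
─┄█┄░┄

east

█┄╬┄··
──░┄┄┄
┄─░█╬┄
┄──▲┄█
█┄┄┄╬╬
┄█┄░┄░

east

┄╬┄···
─░┄┄┄┄
─░█╬┄┄
──┄▲█╬
┄┄┄╬╬┄
█┄░┄░╬

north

─┄─···
┄╬┄█┄┄
─░┄┄┄┄
─░█▲┄┄
──┄┄█╬
┄┄┄╬╬┄

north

······
─┄─█┄┄
┄╬┄█┄┄
─░┄▲┄┄
─░█╬┄┄
──┄┄█╬

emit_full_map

╬░─┄─█┄┄
░█┄╬┄█┄┄
╬──░┄▲┄┄
─┄─░█╬┄┄
┄┄──┄┄█╬
╬█┄┄┄╬╬┄
─┄█┄░┄░╬

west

······
░─┄─█┄
█┄╬┄█┄
──░▲┄┄
┄─░█╬┄
┄──┄┄█

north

██████
·─┄┄──
░─┄─█┄
█┄╬▲█┄
──░┄┄┄
┄─░█╬┄

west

██████
·░─┄┄─
╬░─┄─█
░█┄▲┄█
╬──░┄┄
─┄─░█╬

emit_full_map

·░─┄┄──·
╬░─┄─█┄┄
░█┄▲┄█┄┄
╬──░┄┄┄┄
─┄─░█╬┄┄
┄┄──┄┄█╬
╬█┄┄┄╬╬┄
─┄█┄░┄░╬


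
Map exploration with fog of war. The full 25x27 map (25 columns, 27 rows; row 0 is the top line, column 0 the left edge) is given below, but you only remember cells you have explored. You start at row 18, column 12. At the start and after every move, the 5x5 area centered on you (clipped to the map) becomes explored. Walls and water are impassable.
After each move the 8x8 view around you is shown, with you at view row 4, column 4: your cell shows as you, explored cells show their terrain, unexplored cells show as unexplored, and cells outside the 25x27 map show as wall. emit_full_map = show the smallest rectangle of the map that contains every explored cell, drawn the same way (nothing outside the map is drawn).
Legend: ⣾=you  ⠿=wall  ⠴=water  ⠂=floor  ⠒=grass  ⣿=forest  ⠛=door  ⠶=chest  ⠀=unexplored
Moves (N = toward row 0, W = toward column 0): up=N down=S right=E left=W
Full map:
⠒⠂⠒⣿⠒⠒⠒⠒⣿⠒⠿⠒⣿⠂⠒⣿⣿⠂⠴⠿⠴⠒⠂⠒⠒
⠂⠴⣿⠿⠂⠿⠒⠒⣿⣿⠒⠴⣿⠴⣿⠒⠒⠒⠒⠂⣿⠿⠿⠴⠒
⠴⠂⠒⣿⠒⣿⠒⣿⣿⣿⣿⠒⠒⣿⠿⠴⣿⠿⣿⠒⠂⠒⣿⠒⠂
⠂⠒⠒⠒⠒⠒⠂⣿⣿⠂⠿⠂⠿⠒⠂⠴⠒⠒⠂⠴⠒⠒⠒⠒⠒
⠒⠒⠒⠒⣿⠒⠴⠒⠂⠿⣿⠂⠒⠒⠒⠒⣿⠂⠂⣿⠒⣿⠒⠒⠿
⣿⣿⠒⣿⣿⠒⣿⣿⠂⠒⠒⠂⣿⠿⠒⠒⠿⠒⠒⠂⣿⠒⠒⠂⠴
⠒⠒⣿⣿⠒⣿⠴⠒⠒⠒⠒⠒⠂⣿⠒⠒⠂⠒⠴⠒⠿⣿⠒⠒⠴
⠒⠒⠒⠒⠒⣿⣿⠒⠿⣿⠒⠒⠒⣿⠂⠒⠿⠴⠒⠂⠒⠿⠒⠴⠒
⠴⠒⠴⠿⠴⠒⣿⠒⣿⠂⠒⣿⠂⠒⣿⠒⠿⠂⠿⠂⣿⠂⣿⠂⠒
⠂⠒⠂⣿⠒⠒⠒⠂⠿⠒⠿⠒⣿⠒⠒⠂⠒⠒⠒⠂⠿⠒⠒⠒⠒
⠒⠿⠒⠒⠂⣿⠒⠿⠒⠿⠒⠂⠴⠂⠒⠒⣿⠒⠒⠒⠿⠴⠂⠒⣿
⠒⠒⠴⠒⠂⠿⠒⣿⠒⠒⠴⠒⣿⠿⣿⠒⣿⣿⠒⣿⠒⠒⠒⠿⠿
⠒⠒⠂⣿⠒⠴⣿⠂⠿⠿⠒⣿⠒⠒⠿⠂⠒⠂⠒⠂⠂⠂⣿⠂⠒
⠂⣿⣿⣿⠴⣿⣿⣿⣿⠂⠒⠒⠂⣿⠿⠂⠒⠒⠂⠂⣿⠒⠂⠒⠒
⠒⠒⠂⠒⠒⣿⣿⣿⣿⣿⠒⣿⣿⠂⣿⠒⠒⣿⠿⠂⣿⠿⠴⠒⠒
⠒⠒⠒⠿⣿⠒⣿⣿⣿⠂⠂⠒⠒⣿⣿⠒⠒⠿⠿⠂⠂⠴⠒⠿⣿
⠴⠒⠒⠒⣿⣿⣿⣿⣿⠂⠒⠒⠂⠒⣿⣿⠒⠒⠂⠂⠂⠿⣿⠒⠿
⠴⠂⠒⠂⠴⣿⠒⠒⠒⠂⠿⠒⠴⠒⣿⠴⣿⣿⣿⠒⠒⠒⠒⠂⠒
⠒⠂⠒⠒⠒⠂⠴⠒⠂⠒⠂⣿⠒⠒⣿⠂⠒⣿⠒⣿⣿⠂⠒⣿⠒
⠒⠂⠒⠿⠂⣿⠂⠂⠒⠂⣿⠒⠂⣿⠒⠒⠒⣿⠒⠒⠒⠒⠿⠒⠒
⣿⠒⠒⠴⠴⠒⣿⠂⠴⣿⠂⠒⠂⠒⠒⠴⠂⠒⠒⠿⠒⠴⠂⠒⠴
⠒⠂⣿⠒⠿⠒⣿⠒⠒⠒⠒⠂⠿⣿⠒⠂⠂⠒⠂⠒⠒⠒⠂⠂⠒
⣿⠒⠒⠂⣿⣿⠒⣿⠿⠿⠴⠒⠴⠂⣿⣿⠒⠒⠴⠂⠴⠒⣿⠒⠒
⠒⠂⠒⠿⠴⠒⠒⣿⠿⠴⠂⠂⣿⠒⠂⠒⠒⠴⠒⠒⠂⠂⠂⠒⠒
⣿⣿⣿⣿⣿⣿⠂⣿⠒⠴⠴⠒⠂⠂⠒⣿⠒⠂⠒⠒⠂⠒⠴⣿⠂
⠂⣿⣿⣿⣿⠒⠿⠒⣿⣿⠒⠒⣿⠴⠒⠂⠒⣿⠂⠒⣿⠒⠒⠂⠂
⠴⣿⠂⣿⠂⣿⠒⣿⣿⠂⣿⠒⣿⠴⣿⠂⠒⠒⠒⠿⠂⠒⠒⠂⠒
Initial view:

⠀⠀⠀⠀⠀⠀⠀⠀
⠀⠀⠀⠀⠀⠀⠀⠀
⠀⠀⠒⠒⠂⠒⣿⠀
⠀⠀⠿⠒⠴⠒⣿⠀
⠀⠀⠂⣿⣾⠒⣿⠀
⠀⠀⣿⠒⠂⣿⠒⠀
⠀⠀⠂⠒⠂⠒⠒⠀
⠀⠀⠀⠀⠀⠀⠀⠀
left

⠀⠀⠀⠀⠀⠀⠀⠀
⠀⠀⠀⠀⠀⠀⠀⠀
⠀⠀⠂⠒⠒⠂⠒⣿
⠀⠀⠂⠿⠒⠴⠒⣿
⠀⠀⠒⠂⣾⠒⠒⣿
⠀⠀⠂⣿⠒⠂⣿⠒
⠀⠀⣿⠂⠒⠂⠒⠒
⠀⠀⠀⠀⠀⠀⠀⠀

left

⠀⠀⠀⠀⠀⠀⠀⠀
⠀⠀⠀⠀⠀⠀⠀⠀
⠀⠀⣿⠂⠒⠒⠂⠒
⠀⠀⠒⠂⠿⠒⠴⠒
⠀⠀⠂⠒⣾⣿⠒⠒
⠀⠀⠒⠂⣿⠒⠂⣿
⠀⠀⠴⣿⠂⠒⠂⠒
⠀⠀⠀⠀⠀⠀⠀⠀

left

⠀⠀⠀⠀⠀⠀⠀⠀
⠀⠀⠀⠀⠀⠀⠀⠀
⠀⠀⣿⣿⠂⠒⠒⠂
⠀⠀⠒⠒⠂⠿⠒⠴
⠀⠀⠒⠂⣾⠂⣿⠒
⠀⠀⠂⠒⠂⣿⠒⠂
⠀⠀⠂⠴⣿⠂⠒⠂
⠀⠀⠀⠀⠀⠀⠀⠀

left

⠀⠀⠀⠀⠀⠀⠀⠀
⠀⠀⠀⠀⠀⠀⠀⠀
⠀⠀⣿⣿⣿⠂⠒⠒
⠀⠀⠒⠒⠒⠂⠿⠒
⠀⠀⠴⠒⣾⠒⠂⣿
⠀⠀⠂⠂⠒⠂⣿⠒
⠀⠀⣿⠂⠴⣿⠂⠒
⠀⠀⠀⠀⠀⠀⠀⠀

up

⠀⠀⠀⠀⠀⠀⠀⠀
⠀⠀⠀⠀⠀⠀⠀⠀
⠀⠀⣿⣿⣿⠂⠂⠀
⠀⠀⣿⣿⣿⠂⠒⠒
⠀⠀⠒⠒⣾⠂⠿⠒
⠀⠀⠴⠒⠂⠒⠂⣿
⠀⠀⠂⠂⠒⠂⣿⠒
⠀⠀⣿⠂⠴⣿⠂⠒

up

⠀⠀⠀⠀⠀⠀⠀⠀
⠀⠀⠀⠀⠀⠀⠀⠀
⠀⠀⣿⣿⣿⣿⠒⠀
⠀⠀⣿⣿⣿⠂⠂⠀
⠀⠀⣿⣿⣾⠂⠒⠒
⠀⠀⠒⠒⠒⠂⠿⠒
⠀⠀⠴⠒⠂⠒⠂⣿
⠀⠀⠂⠂⠒⠂⣿⠒

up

⠀⠀⠀⠀⠀⠀⠀⠀
⠀⠀⠀⠀⠀⠀⠀⠀
⠀⠀⣿⣿⣿⠂⠒⠀
⠀⠀⣿⣿⣿⣿⠒⠀
⠀⠀⣿⣿⣾⠂⠂⠀
⠀⠀⣿⣿⣿⠂⠒⠒
⠀⠀⠒⠒⠒⠂⠿⠒
⠀⠀⠴⠒⠂⠒⠂⣿

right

⠀⠀⠀⠀⠀⠀⠀⠀
⠀⠀⠀⠀⠀⠀⠀⠀
⠀⣿⣿⣿⠂⠒⠒⠀
⠀⣿⣿⣿⣿⠒⣿⠀
⠀⣿⣿⣿⣾⠂⠒⠀
⠀⣿⣿⣿⠂⠒⠒⠂
⠀⠒⠒⠒⠂⠿⠒⠴
⠀⠴⠒⠂⠒⠂⣿⠒

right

⠀⠀⠀⠀⠀⠀⠀⠀
⠀⠀⠀⠀⠀⠀⠀⠀
⣿⣿⣿⠂⠒⠒⠂⠀
⣿⣿⣿⣿⠒⣿⣿⠀
⣿⣿⣿⠂⣾⠒⠒⠀
⣿⣿⣿⠂⠒⠒⠂⠒
⠒⠒⠒⠂⠿⠒⠴⠒
⠴⠒⠂⠒⠂⣿⠒⠒

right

⠀⠀⠀⠀⠀⠀⠀⠀
⠀⠀⠀⠀⠀⠀⠀⠀
⣿⣿⠂⠒⠒⠂⣿⠀
⣿⣿⣿⠒⣿⣿⠂⠀
⣿⣿⠂⠂⣾⠒⣿⠀
⣿⣿⠂⠒⠒⠂⠒⣿
⠒⠒⠂⠿⠒⠴⠒⣿
⠒⠂⠒⠂⣿⠒⠒⣿

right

⠀⠀⠀⠀⠀⠀⠀⠀
⠀⠀⠀⠀⠀⠀⠀⠀
⣿⠂⠒⠒⠂⣿⠿⠀
⣿⣿⠒⣿⣿⠂⣿⠀
⣿⠂⠂⠒⣾⣿⣿⠀
⣿⠂⠒⠒⠂⠒⣿⠀
⠒⠂⠿⠒⠴⠒⣿⠀
⠂⠒⠂⣿⠒⠒⣿⠀

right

⠀⠀⠀⠀⠀⠀⠀⠀
⠀⠀⠀⠀⠀⠀⠀⠀
⠂⠒⠒⠂⣿⠿⠂⠀
⣿⠒⣿⣿⠂⣿⠒⠀
⠂⠂⠒⠒⣾⣿⠒⠀
⠂⠒⠒⠂⠒⣿⣿⠀
⠂⠿⠒⠴⠒⣿⠴⠀
⠒⠂⣿⠒⠒⣿⠀⠀

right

⠀⠀⠀⠀⠀⠀⠀⠀
⠀⠀⠀⠀⠀⠀⠀⠀
⠒⠒⠂⣿⠿⠂⠒⠀
⠒⣿⣿⠂⣿⠒⠒⠀
⠂⠒⠒⣿⣾⠒⠒⠀
⠒⠒⠂⠒⣿⣿⠒⠀
⠿⠒⠴⠒⣿⠴⣿⠀
⠂⣿⠒⠒⣿⠀⠀⠀

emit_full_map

⣿⣿⣿⠂⠒⠒⠂⣿⠿⠂⠒
⣿⣿⣿⣿⠒⣿⣿⠂⣿⠒⠒
⣿⣿⣿⠂⠂⠒⠒⣿⣾⠒⠒
⣿⣿⣿⠂⠒⠒⠂⠒⣿⣿⠒
⠒⠒⠒⠂⠿⠒⠴⠒⣿⠴⣿
⠴⠒⠂⠒⠂⣿⠒⠒⣿⠀⠀
⠂⠂⠒⠂⣿⠒⠂⣿⠒⠀⠀
⣿⠂⠴⣿⠂⠒⠂⠒⠒⠀⠀

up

⠀⠀⠀⠀⠀⠀⠀⠀
⠀⠀⠀⠀⠀⠀⠀⠀
⠀⠀⠒⠒⠿⠂⠒⠀
⠒⠒⠂⣿⠿⠂⠒⠀
⠒⣿⣿⠂⣾⠒⠒⠀
⠂⠒⠒⣿⣿⠒⠒⠀
⠒⠒⠂⠒⣿⣿⠒⠀
⠿⠒⠴⠒⣿⠴⣿⠀

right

⠀⠀⠀⠀⠀⠀⠀⠀
⠀⠀⠀⠀⠀⠀⠀⠀
⠀⠒⠒⠿⠂⠒⠂⠀
⠒⠂⣿⠿⠂⠒⠒⠀
⣿⣿⠂⣿⣾⠒⣿⠀
⠒⠒⣿⣿⠒⠒⠿⠀
⠒⠂⠒⣿⣿⠒⠒⠀
⠒⠴⠒⣿⠴⣿⠀⠀

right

⠀⠀⠀⠀⠀⠀⠀⠀
⠀⠀⠀⠀⠀⠀⠀⠀
⠒⠒⠿⠂⠒⠂⠒⠀
⠂⣿⠿⠂⠒⠒⠂⠀
⣿⠂⣿⠒⣾⣿⠿⠀
⠒⣿⣿⠒⠒⠿⠿⠀
⠂⠒⣿⣿⠒⠒⠂⠀
⠴⠒⣿⠴⣿⠀⠀⠀

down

⠀⠀⠀⠀⠀⠀⠀⠀
⠒⠒⠿⠂⠒⠂⠒⠀
⠂⣿⠿⠂⠒⠒⠂⠀
⣿⠂⣿⠒⠒⣿⠿⠀
⠒⣿⣿⠒⣾⠿⠿⠀
⠂⠒⣿⣿⠒⠒⠂⠀
⠴⠒⣿⠴⣿⣿⣿⠀
⠒⠒⣿⠀⠀⠀⠀⠀

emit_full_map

⠀⠀⠀⠀⠀⠀⠒⠒⠿⠂⠒⠂⠒
⣿⣿⣿⠂⠒⠒⠂⣿⠿⠂⠒⠒⠂
⣿⣿⣿⣿⠒⣿⣿⠂⣿⠒⠒⣿⠿
⣿⣿⣿⠂⠂⠒⠒⣿⣿⠒⣾⠿⠿
⣿⣿⣿⠂⠒⠒⠂⠒⣿⣿⠒⠒⠂
⠒⠒⠒⠂⠿⠒⠴⠒⣿⠴⣿⣿⣿
⠴⠒⠂⠒⠂⣿⠒⠒⣿⠀⠀⠀⠀
⠂⠂⠒⠂⣿⠒⠂⣿⠒⠀⠀⠀⠀
⣿⠂⠴⣿⠂⠒⠂⠒⠒⠀⠀⠀⠀

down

⠒⠒⠿⠂⠒⠂⠒⠀
⠂⣿⠿⠂⠒⠒⠂⠀
⣿⠂⣿⠒⠒⣿⠿⠀
⠒⣿⣿⠒⠒⠿⠿⠀
⠂⠒⣿⣿⣾⠒⠂⠀
⠴⠒⣿⠴⣿⣿⣿⠀
⠒⠒⣿⠂⠒⣿⠒⠀
⠂⣿⠒⠀⠀⠀⠀⠀

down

⠂⣿⠿⠂⠒⠒⠂⠀
⣿⠂⣿⠒⠒⣿⠿⠀
⠒⣿⣿⠒⠒⠿⠿⠀
⠂⠒⣿⣿⠒⠒⠂⠀
⠴⠒⣿⠴⣾⣿⣿⠀
⠒⠒⣿⠂⠒⣿⠒⠀
⠂⣿⠒⠒⠒⣿⠒⠀
⠂⠒⠒⠀⠀⠀⠀⠀

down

⣿⠂⣿⠒⠒⣿⠿⠀
⠒⣿⣿⠒⠒⠿⠿⠀
⠂⠒⣿⣿⠒⠒⠂⠀
⠴⠒⣿⠴⣿⣿⣿⠀
⠒⠒⣿⠂⣾⣿⠒⠀
⠂⣿⠒⠒⠒⣿⠒⠀
⠂⠒⠒⠴⠂⠒⠒⠀
⠀⠀⠀⠀⠀⠀⠀⠀

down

⠒⣿⣿⠒⠒⠿⠿⠀
⠂⠒⣿⣿⠒⠒⠂⠀
⠴⠒⣿⠴⣿⣿⣿⠀
⠒⠒⣿⠂⠒⣿⠒⠀
⠂⣿⠒⠒⣾⣿⠒⠀
⠂⠒⠒⠴⠂⠒⠒⠀
⠀⠀⠒⠂⠂⠒⠂⠀
⠀⠀⠀⠀⠀⠀⠀⠀

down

⠂⠒⣿⣿⠒⠒⠂⠀
⠴⠒⣿⠴⣿⣿⣿⠀
⠒⠒⣿⠂⠒⣿⠒⠀
⠂⣿⠒⠒⠒⣿⠒⠀
⠂⠒⠒⠴⣾⠒⠒⠀
⠀⠀⠒⠂⠂⠒⠂⠀
⠀⠀⣿⣿⠒⠒⠴⠀
⠀⠀⠀⠀⠀⠀⠀⠀

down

⠴⠒⣿⠴⣿⣿⣿⠀
⠒⠒⣿⠂⠒⣿⠒⠀
⠂⣿⠒⠒⠒⣿⠒⠀
⠂⠒⠒⠴⠂⠒⠒⠀
⠀⠀⠒⠂⣾⠒⠂⠀
⠀⠀⣿⣿⠒⠒⠴⠀
⠀⠀⠂⠒⠒⠴⠒⠀
⠀⠀⠀⠀⠀⠀⠀⠀

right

⠒⣿⠴⣿⣿⣿⠀⠀
⠒⣿⠂⠒⣿⠒⠀⠀
⣿⠒⠒⠒⣿⠒⠒⠀
⠒⠒⠴⠂⠒⠒⠿⠀
⠀⠒⠂⠂⣾⠂⠒⠀
⠀⣿⣿⠒⠒⠴⠂⠀
⠀⠂⠒⠒⠴⠒⠒⠀
⠀⠀⠀⠀⠀⠀⠀⠀

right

⣿⠴⣿⣿⣿⠀⠀⠀
⣿⠂⠒⣿⠒⠀⠀⠀
⠒⠒⠒⣿⠒⠒⠒⠀
⠒⠴⠂⠒⠒⠿⠒⠀
⠒⠂⠂⠒⣾⠒⠒⠀
⣿⣿⠒⠒⠴⠂⠴⠀
⠂⠒⠒⠴⠒⠒⠂⠀
⠀⠀⠀⠀⠀⠀⠀⠀

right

⠴⣿⣿⣿⠀⠀⠀⠀
⠂⠒⣿⠒⠀⠀⠀⠀
⠒⠒⣿⠒⠒⠒⠒⠀
⠴⠂⠒⠒⠿⠒⠴⠀
⠂⠂⠒⠂⣾⠒⠒⠀
⣿⠒⠒⠴⠂⠴⠒⠀
⠒⠒⠴⠒⠒⠂⠂⠀
⠀⠀⠀⠀⠀⠀⠀⠀

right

⣿⣿⣿⠀⠀⠀⠀⠀
⠒⣿⠒⠀⠀⠀⠀⠀
⠒⣿⠒⠒⠒⠒⠿⠀
⠂⠒⠒⠿⠒⠴⠂⠀
⠂⠒⠂⠒⣾⠒⠂⠀
⠒⠒⠴⠂⠴⠒⣿⠀
⠒⠴⠒⠒⠂⠂⠂⠀
⠀⠀⠀⠀⠀⠀⠀⠀

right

⣿⣿⠀⠀⠀⠀⠀⠀
⣿⠒⠀⠀⠀⠀⠀⠀
⣿⠒⠒⠒⠒⠿⠒⠀
⠒⠒⠿⠒⠴⠂⠒⠀
⠒⠂⠒⠒⣾⠂⠂⠀
⠒⠴⠂⠴⠒⣿⠒⠀
⠴⠒⠒⠂⠂⠂⠒⠀
⠀⠀⠀⠀⠀⠀⠀⠀

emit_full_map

⠀⠀⠀⠀⠀⠀⠒⠒⠿⠂⠒⠂⠒⠀⠀⠀⠀⠀
⣿⣿⣿⠂⠒⠒⠂⣿⠿⠂⠒⠒⠂⠀⠀⠀⠀⠀
⣿⣿⣿⣿⠒⣿⣿⠂⣿⠒⠒⣿⠿⠀⠀⠀⠀⠀
⣿⣿⣿⠂⠂⠒⠒⣿⣿⠒⠒⠿⠿⠀⠀⠀⠀⠀
⣿⣿⣿⠂⠒⠒⠂⠒⣿⣿⠒⠒⠂⠀⠀⠀⠀⠀
⠒⠒⠒⠂⠿⠒⠴⠒⣿⠴⣿⣿⣿⠀⠀⠀⠀⠀
⠴⠒⠂⠒⠂⣿⠒⠒⣿⠂⠒⣿⠒⠀⠀⠀⠀⠀
⠂⠂⠒⠂⣿⠒⠂⣿⠒⠒⠒⣿⠒⠒⠒⠒⠿⠒
⣿⠂⠴⣿⠂⠒⠂⠒⠒⠴⠂⠒⠒⠿⠒⠴⠂⠒
⠀⠀⠀⠀⠀⠀⠀⠀⠒⠂⠂⠒⠂⠒⠒⣾⠂⠂
⠀⠀⠀⠀⠀⠀⠀⠀⣿⣿⠒⠒⠴⠂⠴⠒⣿⠒
⠀⠀⠀⠀⠀⠀⠀⠀⠂⠒⠒⠴⠒⠒⠂⠂⠂⠒

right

⣿⠀⠀⠀⠀⠀⠀⠿
⠒⠀⠀⠀⠀⠀⠀⠿
⠒⠒⠒⠒⠿⠒⠒⠿
⠒⠿⠒⠴⠂⠒⠴⠿
⠂⠒⠒⠒⣾⠂⠒⠿
⠴⠂⠴⠒⣿⠒⠒⠿
⠒⠒⠂⠂⠂⠒⠒⠿
⠀⠀⠀⠀⠀⠀⠀⠿

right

⠀⠀⠀⠀⠀⠀⠿⠿
⠀⠀⠀⠀⠀⠀⠿⠿
⠒⠒⠒⠿⠒⠒⠿⠿
⠿⠒⠴⠂⠒⠴⠿⠿
⠒⠒⠒⠂⣾⠒⠿⠿
⠂⠴⠒⣿⠒⠒⠿⠿
⠒⠂⠂⠂⠒⠒⠿⠿
⠀⠀⠀⠀⠀⠀⠿⠿

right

⠀⠀⠀⠀⠀⠿⠿⠿
⠀⠀⠀⠀⠀⠿⠿⠿
⠒⠒⠿⠒⠒⠿⠿⠿
⠒⠴⠂⠒⠴⠿⠿⠿
⠒⠒⠂⠂⣾⠿⠿⠿
⠴⠒⣿⠒⠒⠿⠿⠿
⠂⠂⠂⠒⠒⠿⠿⠿
⠀⠀⠀⠀⠀⠿⠿⠿

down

⠀⠀⠀⠀⠀⠿⠿⠿
⠒⠒⠿⠒⠒⠿⠿⠿
⠒⠴⠂⠒⠴⠿⠿⠿
⠒⠒⠂⠂⠒⠿⠿⠿
⠴⠒⣿⠒⣾⠿⠿⠿
⠂⠂⠂⠒⠒⠿⠿⠿
⠀⠀⠴⣿⠂⠿⠿⠿
⠀⠀⠀⠀⠀⠿⠿⠿

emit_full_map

⠀⠀⠀⠀⠀⠀⠒⠒⠿⠂⠒⠂⠒⠀⠀⠀⠀⠀⠀
⣿⣿⣿⠂⠒⠒⠂⣿⠿⠂⠒⠒⠂⠀⠀⠀⠀⠀⠀
⣿⣿⣿⣿⠒⣿⣿⠂⣿⠒⠒⣿⠿⠀⠀⠀⠀⠀⠀
⣿⣿⣿⠂⠂⠒⠒⣿⣿⠒⠒⠿⠿⠀⠀⠀⠀⠀⠀
⣿⣿⣿⠂⠒⠒⠂⠒⣿⣿⠒⠒⠂⠀⠀⠀⠀⠀⠀
⠒⠒⠒⠂⠿⠒⠴⠒⣿⠴⣿⣿⣿⠀⠀⠀⠀⠀⠀
⠴⠒⠂⠒⠂⣿⠒⠒⣿⠂⠒⣿⠒⠀⠀⠀⠀⠀⠀
⠂⠂⠒⠂⣿⠒⠂⣿⠒⠒⠒⣿⠒⠒⠒⠒⠿⠒⠒
⣿⠂⠴⣿⠂⠒⠂⠒⠒⠴⠂⠒⠒⠿⠒⠴⠂⠒⠴
⠀⠀⠀⠀⠀⠀⠀⠀⠒⠂⠂⠒⠂⠒⠒⠒⠂⠂⠒
⠀⠀⠀⠀⠀⠀⠀⠀⣿⣿⠒⠒⠴⠂⠴⠒⣿⠒⣾
⠀⠀⠀⠀⠀⠀⠀⠀⠂⠒⠒⠴⠒⠒⠂⠂⠂⠒⠒
⠀⠀⠀⠀⠀⠀⠀⠀⠀⠀⠀⠀⠀⠀⠀⠀⠴⣿⠂


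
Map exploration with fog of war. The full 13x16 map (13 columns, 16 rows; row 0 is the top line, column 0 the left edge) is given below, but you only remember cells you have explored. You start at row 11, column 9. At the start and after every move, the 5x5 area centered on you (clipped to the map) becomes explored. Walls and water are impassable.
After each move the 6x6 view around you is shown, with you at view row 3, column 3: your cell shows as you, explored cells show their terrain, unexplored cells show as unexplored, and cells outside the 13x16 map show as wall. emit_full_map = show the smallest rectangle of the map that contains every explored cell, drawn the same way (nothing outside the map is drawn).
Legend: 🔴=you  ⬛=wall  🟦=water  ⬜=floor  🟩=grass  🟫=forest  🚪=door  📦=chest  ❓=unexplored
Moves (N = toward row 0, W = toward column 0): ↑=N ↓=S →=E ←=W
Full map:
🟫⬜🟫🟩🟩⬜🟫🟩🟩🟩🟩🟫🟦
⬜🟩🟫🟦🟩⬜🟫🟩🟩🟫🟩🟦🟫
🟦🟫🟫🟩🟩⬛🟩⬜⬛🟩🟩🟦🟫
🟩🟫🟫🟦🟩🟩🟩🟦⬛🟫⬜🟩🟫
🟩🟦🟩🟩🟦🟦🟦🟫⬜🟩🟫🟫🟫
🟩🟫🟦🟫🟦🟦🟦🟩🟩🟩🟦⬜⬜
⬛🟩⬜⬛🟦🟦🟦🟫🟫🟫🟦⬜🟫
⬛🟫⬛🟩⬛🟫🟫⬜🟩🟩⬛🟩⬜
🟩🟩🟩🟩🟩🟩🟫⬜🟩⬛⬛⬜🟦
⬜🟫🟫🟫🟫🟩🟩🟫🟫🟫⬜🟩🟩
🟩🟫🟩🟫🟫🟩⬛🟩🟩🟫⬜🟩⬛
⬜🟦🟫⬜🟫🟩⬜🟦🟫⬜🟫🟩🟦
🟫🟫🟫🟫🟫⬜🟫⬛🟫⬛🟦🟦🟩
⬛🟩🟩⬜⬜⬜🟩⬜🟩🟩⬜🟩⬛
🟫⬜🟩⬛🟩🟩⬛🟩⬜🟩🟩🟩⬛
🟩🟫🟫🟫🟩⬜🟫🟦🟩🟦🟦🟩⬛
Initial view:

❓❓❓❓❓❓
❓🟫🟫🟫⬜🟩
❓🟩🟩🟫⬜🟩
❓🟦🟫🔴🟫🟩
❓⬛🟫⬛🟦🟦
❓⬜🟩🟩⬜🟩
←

❓❓❓❓❓❓
❓🟩🟫🟫🟫⬜
❓⬛🟩🟩🟫⬜
❓⬜🟦🔴⬜🟫
❓🟫⬛🟫⬛🟦
❓🟩⬜🟩🟩⬜

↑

❓❓❓❓❓❓
❓🟫⬜🟩⬛⬛
❓🟩🟫🟫🟫⬜
❓⬛🟩🔴🟫⬜
❓⬜🟦🟫⬜🟫
❓🟫⬛🟫⬛🟦

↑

❓❓❓❓❓❓
❓🟫⬜🟩🟩⬛
❓🟫⬜🟩⬛⬛
❓🟩🟫🔴🟫⬜
❓⬛🟩🟩🟫⬜
❓⬜🟦🟫⬜🟫

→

❓❓❓❓❓❓
🟫⬜🟩🟩⬛🟩
🟫⬜🟩⬛⬛⬜
🟩🟫🟫🔴⬜🟩
⬛🟩🟩🟫⬜🟩
⬜🟦🟫⬜🟫🟩

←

❓❓❓❓❓❓
❓🟫⬜🟩🟩⬛
❓🟫⬜🟩⬛⬛
❓🟩🟫🔴🟫⬜
❓⬛🟩🟩🟫⬜
❓⬜🟦🟫⬜🟫

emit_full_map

🟫⬜🟩🟩⬛🟩
🟫⬜🟩⬛⬛⬜
🟩🟫🔴🟫⬜🟩
⬛🟩🟩🟫⬜🟩
⬜🟦🟫⬜🟫🟩
🟫⬛🟫⬛🟦🟦
🟩⬜🟩🟩⬜🟩

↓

❓🟫⬜🟩🟩⬛
❓🟫⬜🟩⬛⬛
❓🟩🟫🟫🟫⬜
❓⬛🟩🔴🟫⬜
❓⬜🟦🟫⬜🟫
❓🟫⬛🟫⬛🟦

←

❓❓🟫⬜🟩🟩
❓🟩🟫⬜🟩⬛
❓🟩🟩🟫🟫🟫
❓🟩⬛🔴🟩🟫
❓🟩⬜🟦🟫⬜
❓⬜🟫⬛🟫⬛

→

❓🟫⬜🟩🟩⬛
🟩🟫⬜🟩⬛⬛
🟩🟩🟫🟫🟫⬜
🟩⬛🟩🔴🟫⬜
🟩⬜🟦🟫⬜🟫
⬜🟫⬛🟫⬛🟦

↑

❓❓❓❓❓❓
❓🟫⬜🟩🟩⬛
🟩🟫⬜🟩⬛⬛
🟩🟩🟫🔴🟫⬜
🟩⬛🟩🟩🟫⬜
🟩⬜🟦🟫⬜🟫

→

❓❓❓❓❓❓
🟫⬜🟩🟩⬛🟩
🟫⬜🟩⬛⬛⬜
🟩🟫🟫🔴⬜🟩
⬛🟩🟩🟫⬜🟩
⬜🟦🟫⬜🟫🟩

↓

🟫⬜🟩🟩⬛🟩
🟫⬜🟩⬛⬛⬜
🟩🟫🟫🟫⬜🟩
⬛🟩🟩🔴⬜🟩
⬜🟦🟫⬜🟫🟩
🟫⬛🟫⬛🟦🟦

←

❓🟫⬜🟩🟩⬛
🟩🟫⬜🟩⬛⬛
🟩🟩🟫🟫🟫⬜
🟩⬛🟩🔴🟫⬜
🟩⬜🟦🟫⬜🟫
⬜🟫⬛🟫⬛🟦

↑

❓❓❓❓❓❓
❓🟫⬜🟩🟩⬛
🟩🟫⬜🟩⬛⬛
🟩🟩🟫🔴🟫⬜
🟩⬛🟩🟩🟫⬜
🟩⬜🟦🟫⬜🟫

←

❓❓❓❓❓❓
❓🟫🟫⬜🟩🟩
❓🟩🟫⬜🟩⬛
❓🟩🟩🔴🟫🟫
❓🟩⬛🟩🟩🟫
❓🟩⬜🟦🟫⬜

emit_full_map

🟫🟫⬜🟩🟩⬛🟩
🟩🟫⬜🟩⬛⬛⬜
🟩🟩🔴🟫🟫⬜🟩
🟩⬛🟩🟩🟫⬜🟩
🟩⬜🟦🟫⬜🟫🟩
⬜🟫⬛🟫⬛🟦🟦
❓🟩⬜🟩🟩⬜🟩
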